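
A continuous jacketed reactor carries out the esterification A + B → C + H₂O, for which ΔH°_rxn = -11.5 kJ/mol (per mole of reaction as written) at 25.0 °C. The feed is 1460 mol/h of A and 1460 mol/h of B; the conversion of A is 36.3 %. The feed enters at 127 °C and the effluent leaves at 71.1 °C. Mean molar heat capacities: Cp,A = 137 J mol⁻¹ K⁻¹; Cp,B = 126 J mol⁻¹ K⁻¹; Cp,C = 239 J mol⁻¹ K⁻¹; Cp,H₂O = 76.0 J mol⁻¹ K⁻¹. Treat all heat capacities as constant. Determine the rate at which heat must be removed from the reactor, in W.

Q_out = 7300 W

Extent of reaction ξ = 0.363 × 1460 = 529.98 mol/h
Reaction term: ξ·ΔH°_rxn = 529.98 × -11.5 = -6094.8 kJ/h
Sensible, feed 127→25 °C: -39166 kJ/h
Outlet flows (mol/h): A 930.02, B 930.02, C 529.98, H₂O 529.98
Sensible, products 25→71.1 °C: 18972 kJ/h
Q = ΔH = -26289 kJ/h = -7.3024 kW
Heat removed = 7302.4 W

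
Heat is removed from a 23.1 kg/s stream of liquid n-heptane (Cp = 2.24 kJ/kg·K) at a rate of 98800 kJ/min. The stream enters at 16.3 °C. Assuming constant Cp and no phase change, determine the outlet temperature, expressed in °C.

T_out = -15.5 °C

Q = 98800 kJ/min = 1646.7 kJ/s
ΔT = Q/(ṁ·Cp) = 1646.7/(23.1×2.24) = 31.823 K
T_out = 16.3 − 31.823 = -15.523 °C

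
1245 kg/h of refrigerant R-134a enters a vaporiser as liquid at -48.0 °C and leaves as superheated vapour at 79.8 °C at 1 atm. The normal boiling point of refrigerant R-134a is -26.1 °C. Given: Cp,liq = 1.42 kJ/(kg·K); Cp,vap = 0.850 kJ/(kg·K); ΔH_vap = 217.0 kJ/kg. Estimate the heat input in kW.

liquid -48.0→-26.1 °C: 31.098 kJ/kg
vaporisation at -26.1 °C: 217 kJ/kg
vapour -26.1→79.8 °C: 90.015 kJ/kg
Δh = 31.098 + 217 + 90.015 = 338.11 kJ/kg
Q = ṁ·Δh = 1245 kg/h × 338.11 kJ/kg = 420950 kJ/h
|Q| = 116.93 kW

Q = 117 kW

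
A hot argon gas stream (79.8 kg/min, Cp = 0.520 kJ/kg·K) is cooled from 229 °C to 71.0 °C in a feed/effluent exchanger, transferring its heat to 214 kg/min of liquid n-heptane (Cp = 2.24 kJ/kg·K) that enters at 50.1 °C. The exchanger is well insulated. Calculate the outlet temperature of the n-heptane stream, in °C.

T_c,out = 63.8 °C

Heat released by hot stream: Q = 79.8 × 0.520 × (229 − 71.0) = 6556.4 kJ/min
Energy balance on cold side (adiabatic exchanger): Q = ṁ_c·Cp_c·(T_c,out − T_c,in)
T_c,out = 50.1 + 6556.4/(214 × 2.24) = 63.777 °C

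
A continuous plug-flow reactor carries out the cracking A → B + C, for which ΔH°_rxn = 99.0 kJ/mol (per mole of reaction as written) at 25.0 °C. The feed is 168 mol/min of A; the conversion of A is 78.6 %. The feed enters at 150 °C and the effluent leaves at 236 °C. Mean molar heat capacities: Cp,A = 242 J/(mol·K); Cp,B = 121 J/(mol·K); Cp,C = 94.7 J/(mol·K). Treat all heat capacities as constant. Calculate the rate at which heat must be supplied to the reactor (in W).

Q_in = 264000 W

Extent of reaction ξ = 0.786 × 168 = 132.05 mol/min
Reaction term: ξ·ΔH°_rxn = 132.05 × 99.0 = 13073 kJ/min
Sensible, feed 150→25 °C: -5082 kJ/min
Outlet flows (mol/min): A 35.952, B 132.05, C 132.05
Sensible, products 25→236 °C: 7845.6 kJ/min
Q = ΔH = 15836 kJ/min = 263.94 kW
Heat supplied = 263940 W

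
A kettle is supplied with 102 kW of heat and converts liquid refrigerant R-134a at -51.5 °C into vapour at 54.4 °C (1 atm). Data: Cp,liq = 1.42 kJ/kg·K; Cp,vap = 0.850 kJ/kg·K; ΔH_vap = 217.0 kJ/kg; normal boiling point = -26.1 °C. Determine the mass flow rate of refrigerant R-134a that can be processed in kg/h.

ṁ = 1140 kg/h

Δh = 1.42×(-26.1−-51.5) + 217.0 + 0.850×(54.4−-26.1) = 321.49 kJ/kg
Q = 102 kW = 102 kJ/s = 367200 kJ/h
ṁ = Q/Δh = 367200 / 321.49 = 1142.2 kg/h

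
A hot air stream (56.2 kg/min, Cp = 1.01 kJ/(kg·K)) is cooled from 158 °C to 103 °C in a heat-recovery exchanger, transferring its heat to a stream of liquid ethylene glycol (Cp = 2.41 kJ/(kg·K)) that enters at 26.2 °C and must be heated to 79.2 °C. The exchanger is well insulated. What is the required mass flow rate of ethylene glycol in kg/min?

Heat released by hot stream: Q = 56.2 × 1.01 × (158 − 103) = 3121.9 kJ/min
Energy balance on cold side (adiabatic exchanger): Q = ṁ_c·Cp_c·(T_c,out − T_c,in)
ṁ_c = 3121.9 / [2.41 × (79.2 − 26.2)] = 24.441 kg/min

ṁ_c = 24.4 kg/min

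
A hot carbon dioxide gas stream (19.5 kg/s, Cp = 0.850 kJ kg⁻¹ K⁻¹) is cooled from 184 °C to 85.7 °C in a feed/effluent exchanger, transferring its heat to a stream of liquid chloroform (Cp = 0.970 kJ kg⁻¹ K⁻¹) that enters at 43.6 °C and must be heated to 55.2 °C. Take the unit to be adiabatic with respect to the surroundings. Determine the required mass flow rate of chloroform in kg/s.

Heat released by hot stream: Q = 19.5 × 0.850 × (184 − 85.7) = 1629.3 kJ/s
Energy balance on cold side (adiabatic exchanger): Q = ṁ_c·Cp_c·(T_c,out − T_c,in)
ṁ_c = 1629.3 / [0.970 × (55.2 − 43.6)] = 144.8 kg/s

ṁ_c = 145 kg/s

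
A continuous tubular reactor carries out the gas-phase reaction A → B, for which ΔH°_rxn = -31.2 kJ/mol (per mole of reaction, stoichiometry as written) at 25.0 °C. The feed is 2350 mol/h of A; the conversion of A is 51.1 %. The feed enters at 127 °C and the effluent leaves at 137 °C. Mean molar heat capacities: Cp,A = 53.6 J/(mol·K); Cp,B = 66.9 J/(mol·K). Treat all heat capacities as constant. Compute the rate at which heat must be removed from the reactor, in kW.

Extent of reaction ξ = 0.511 × 2350 = 1200.9 mol/h
Reaction term: ξ·ΔH°_rxn = 1200.9 × -31.2 = -37467 kJ/h
Sensible, feed 127→25 °C: -12848 kJ/h
Outlet flows (mol/h): A 1149.1, B 1200.9
Sensible, products 25→137 °C: 15896 kJ/h
Q = ΔH = -34418 kJ/h = -9.5606 kW
Heat removed = 9.5606 kW

Q_out = 9.56 kW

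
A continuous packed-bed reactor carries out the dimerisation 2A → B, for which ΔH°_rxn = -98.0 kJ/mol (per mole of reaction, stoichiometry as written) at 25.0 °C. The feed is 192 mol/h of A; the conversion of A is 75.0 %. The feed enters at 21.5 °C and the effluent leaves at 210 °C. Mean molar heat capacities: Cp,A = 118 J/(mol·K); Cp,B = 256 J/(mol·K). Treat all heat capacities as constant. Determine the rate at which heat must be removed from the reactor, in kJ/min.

Extent of reaction ξ = 0.750 × 192 / 2 = 72 mol/h
Reaction term: ξ·ΔH°_rxn = 72 × -98.0 = -7056 kJ/h
Sensible, feed 21.5→25 °C: 79.296 kJ/h
Outlet flows (mol/h): A 48, B 72
Sensible, products 25→210 °C: 4457.8 kJ/h
Q = ΔH = -2518.9 kJ/h = -0.69971 kW
Heat removed = 41.982 kJ/min

Q_out = 42.0 kJ/min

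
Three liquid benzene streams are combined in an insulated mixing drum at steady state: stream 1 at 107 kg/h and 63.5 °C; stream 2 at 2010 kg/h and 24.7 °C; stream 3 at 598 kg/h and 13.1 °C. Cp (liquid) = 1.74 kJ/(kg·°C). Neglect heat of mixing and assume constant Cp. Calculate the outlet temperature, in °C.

T_out = 23.7 °C

No heat crosses the boundary, so H_out = H_in.
Σ ṁᵢCp,ᵢTᵢ = 107×1.74×63.5 + 2010×1.74×24.7 + 598×1.74×13.1 = 111840
Σ ṁᵢCp,ᵢ = 107×1.74 + 2010×1.74 + 598×1.74 = 4724.1
T_out = 111840 / 4724.1 = 23.674 °C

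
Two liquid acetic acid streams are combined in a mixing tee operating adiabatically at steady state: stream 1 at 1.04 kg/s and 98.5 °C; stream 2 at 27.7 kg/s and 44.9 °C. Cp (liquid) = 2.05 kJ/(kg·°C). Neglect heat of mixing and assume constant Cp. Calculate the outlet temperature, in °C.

T_out = 46.8 °C

Adiabatic, steady state ⇒ Σ ṁᵢCp,ᵢ(T_out − Tᵢ) = 0
T_out = Σ ṁᵢCp,ᵢTᵢ / Σ ṁᵢCp,ᵢ
      = 2759.6 / 58.917 = 46.84 °C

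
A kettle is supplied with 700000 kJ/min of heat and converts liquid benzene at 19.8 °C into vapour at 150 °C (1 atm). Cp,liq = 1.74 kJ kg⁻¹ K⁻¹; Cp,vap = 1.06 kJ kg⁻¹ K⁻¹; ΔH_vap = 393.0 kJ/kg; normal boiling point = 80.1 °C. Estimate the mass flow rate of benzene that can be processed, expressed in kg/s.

ṁ = 20.4 kg/s

Δh = 1.74×(80.1−19.8) + 393.0 + 1.06×(150−80.1) = 572.02 kJ/kg
Q = 700000 kJ/min = 11667 kJ/s = 11667 kJ/s
ṁ = Q/Δh = 11667 / 572.02 = 20.396 kg/s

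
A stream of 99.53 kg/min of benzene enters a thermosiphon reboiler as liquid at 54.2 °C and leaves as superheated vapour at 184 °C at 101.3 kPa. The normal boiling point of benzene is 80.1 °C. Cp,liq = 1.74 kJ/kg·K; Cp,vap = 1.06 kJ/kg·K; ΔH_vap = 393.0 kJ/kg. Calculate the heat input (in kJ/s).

Q = 909 kJ/s

liquid 54.2→80.1 °C: 45.066 kJ/kg
vaporisation at 80.1 °C: 393 kJ/kg
vapour 80.1→184 °C: 110.13 kJ/kg
Δh = 45.066 + 393 + 110.13 = 548.2 kJ/kg
Q = ṁ·Δh = 99.53 kg/min × 548.2 kJ/kg = 54562 kJ/min
|Q| = 909.37 kW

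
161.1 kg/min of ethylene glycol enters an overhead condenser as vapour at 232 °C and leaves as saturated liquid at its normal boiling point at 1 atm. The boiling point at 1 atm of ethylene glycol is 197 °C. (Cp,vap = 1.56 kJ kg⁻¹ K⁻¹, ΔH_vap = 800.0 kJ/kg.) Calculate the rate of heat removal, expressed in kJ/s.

Q_c = 2290 kJ/s

vapour 232→197 °C: -54.6 kJ/kg
condensation at 197 °C: -800 kJ/kg
Δh = -54.6 + -800 = -854.6 kJ/kg
Q = ṁ·Δh = 161.1 kg/min × -854.6 kJ/kg = -137680 kJ/min
|Q| = 2294.6 kW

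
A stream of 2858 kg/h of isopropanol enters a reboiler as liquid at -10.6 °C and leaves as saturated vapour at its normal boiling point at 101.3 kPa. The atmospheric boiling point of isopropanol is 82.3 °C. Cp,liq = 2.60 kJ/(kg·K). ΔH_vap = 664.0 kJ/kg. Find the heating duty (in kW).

liquid -10.6→82.3 °C: 241.54 kJ/kg
vaporisation at 82.3 °C: 664 kJ/kg
Δh = 241.54 + 664 = 905.54 kJ/kg
Q = ṁ·Δh = 2858 kg/h × 905.54 kJ/kg = 2.588e+06 kJ/h
|Q| = 718.9 kW

Q = 719 kW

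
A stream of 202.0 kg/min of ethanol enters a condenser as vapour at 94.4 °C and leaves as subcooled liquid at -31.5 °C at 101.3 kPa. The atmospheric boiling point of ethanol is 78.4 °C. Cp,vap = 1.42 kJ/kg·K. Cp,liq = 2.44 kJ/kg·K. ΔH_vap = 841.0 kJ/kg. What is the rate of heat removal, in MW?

vapour 94.4→78.4 °C: -22.72 kJ/kg
condensation at 78.4 °C: -841 kJ/kg
liquid 78.4→-31.5 °C: -268.16 kJ/kg
Δh = -22.72 + -841 + -268.16 = -1131.9 kJ/kg
Q = ṁ·Δh = 202.0 kg/min × -1131.9 kJ/kg = -228640 kJ/min
|Q| = 3810.6 kW = 3.8106 MW

Q_c = 3.81 MW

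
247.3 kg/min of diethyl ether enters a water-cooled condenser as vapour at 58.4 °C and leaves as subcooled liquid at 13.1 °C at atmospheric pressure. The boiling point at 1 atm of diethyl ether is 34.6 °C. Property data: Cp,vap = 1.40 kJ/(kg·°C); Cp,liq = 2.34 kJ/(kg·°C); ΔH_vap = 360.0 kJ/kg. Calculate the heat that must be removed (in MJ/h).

Q_c = 6580 MJ/h

vapour 58.4→34.6 °C: -33.32 kJ/kg
condensation at 34.6 °C: -360 kJ/kg
liquid 34.6→13.1 °C: -50.31 kJ/kg
Δh = -33.32 + -360 + -50.31 = -443.63 kJ/kg
Q = ṁ·Δh = 247.3 kg/min × -443.63 kJ/kg = -109710 kJ/min
|Q| = 1828.5 kW = 6582.6 MJ/h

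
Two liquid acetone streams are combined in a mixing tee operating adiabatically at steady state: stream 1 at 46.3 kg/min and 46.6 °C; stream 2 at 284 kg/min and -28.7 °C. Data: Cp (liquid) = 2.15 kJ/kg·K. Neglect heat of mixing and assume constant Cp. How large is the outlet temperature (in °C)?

T_out = -18.1 °C

Energy balance with Q = 0: Σ ṁᵢCp,ᵢ(T_out − Tᵢ) = 0
Σ ṁᵢCp,ᵢTᵢ = 46.3×2.15×46.6 + 284×2.15×-28.7 = -12885
Σ ṁᵢCp,ᵢ = 46.3×2.15 + 284×2.15 = 710.14
T_out = -12885 / 710.14 = -18.145 °C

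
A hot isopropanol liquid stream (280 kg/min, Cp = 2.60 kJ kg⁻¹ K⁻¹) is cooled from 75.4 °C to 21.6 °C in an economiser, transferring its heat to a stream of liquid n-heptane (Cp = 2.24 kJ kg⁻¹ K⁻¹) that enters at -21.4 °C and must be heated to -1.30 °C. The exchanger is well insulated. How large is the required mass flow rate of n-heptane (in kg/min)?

Heat released by hot stream: Q = 280 × 2.60 × (75.4 − 21.6) = 39166 kJ/min
Energy balance on cold side (adiabatic exchanger): Q = ṁ_c·Cp_c·(T_c,out − T_c,in)
ṁ_c = 39166 / [2.24 × (-1.30 − -21.4)] = 869.9 kg/min

ṁ_c = 870 kg/min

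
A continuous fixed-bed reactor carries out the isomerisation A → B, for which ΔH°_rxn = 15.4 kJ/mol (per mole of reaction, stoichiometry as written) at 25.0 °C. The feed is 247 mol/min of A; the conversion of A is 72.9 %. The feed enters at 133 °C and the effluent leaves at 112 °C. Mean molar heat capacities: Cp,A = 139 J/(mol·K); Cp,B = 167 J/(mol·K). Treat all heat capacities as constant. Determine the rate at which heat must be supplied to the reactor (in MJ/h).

Extent of reaction ξ = 0.729 × 247 = 180.06 mol/min
Reaction term: ξ·ΔH°_rxn = 180.06 × 15.4 = 2773 kJ/min
Sensible, feed 133→25 °C: -3708 kJ/min
Outlet flows (mol/min): A 66.937, B 180.06
Sensible, products 25→112 °C: 3425.6 kJ/min
Q = ΔH = 2490.6 kJ/min = 41.51 kW
Heat supplied = 149.44 MJ/h

Q_in = 149 MJ/h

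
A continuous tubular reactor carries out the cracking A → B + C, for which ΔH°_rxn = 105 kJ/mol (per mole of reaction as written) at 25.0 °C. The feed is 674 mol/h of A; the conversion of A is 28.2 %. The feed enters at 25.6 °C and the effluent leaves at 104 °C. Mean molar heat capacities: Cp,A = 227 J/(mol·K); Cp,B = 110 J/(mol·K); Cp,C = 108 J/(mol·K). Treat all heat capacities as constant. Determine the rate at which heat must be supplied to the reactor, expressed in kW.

Q_in = 8.84 kW

Extent of reaction ξ = 0.282 × 674 = 190.07 mol/h
Reaction term: ξ·ΔH°_rxn = 190.07 × 105 = 19957 kJ/h
Sensible, feed 25.6→25 °C: -91.799 kJ/h
Outlet flows (mol/h): A 483.93, B 190.07, C 190.07
Sensible, products 25→104 °C: 11952 kJ/h
Q = ΔH = 31817 kJ/h = 8.8381 kW
Heat supplied = 8.8381 kW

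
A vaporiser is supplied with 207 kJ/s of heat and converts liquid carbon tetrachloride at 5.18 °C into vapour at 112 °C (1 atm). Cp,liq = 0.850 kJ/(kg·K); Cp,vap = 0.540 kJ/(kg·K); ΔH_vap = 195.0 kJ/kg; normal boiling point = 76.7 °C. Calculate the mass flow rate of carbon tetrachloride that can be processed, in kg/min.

ṁ = 45.2 kg/min

Δh = 0.850×(76.7−5.18) + 195.0 + 0.540×(112−76.7) = 274.85 kJ/kg
Q = 207 kJ/s = 207 kJ/s = 12420 kJ/min
ṁ = Q/Δh = 12420 / 274.85 = 45.188 kg/min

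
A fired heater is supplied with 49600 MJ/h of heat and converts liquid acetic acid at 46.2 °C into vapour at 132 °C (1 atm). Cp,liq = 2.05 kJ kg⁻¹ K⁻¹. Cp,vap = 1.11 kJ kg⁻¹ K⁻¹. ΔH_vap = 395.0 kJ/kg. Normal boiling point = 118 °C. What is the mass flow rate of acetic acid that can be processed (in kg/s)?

ṁ = 24.7 kg/s

Δh = 2.05×(118−46.2) + 395.0 + 1.11×(132−118) = 557.73 kJ/kg
Q = 49600 MJ/h = 13778 kJ/s = 13778 kJ/s
ṁ = Q/Δh = 13778 / 557.73 = 24.703 kg/s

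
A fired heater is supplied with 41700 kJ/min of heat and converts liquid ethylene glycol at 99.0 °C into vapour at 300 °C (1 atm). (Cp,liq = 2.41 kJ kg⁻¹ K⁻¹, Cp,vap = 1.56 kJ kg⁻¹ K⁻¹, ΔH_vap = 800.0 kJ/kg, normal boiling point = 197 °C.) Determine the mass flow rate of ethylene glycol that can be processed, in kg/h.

ṁ = 2090 kg/h

Δh = 2.41×(197−99.0) + 800.0 + 1.56×(300−197) = 1196.9 kJ/kg
Q = 41700 kJ/min = 695 kJ/s = 2.502e+06 kJ/h
ṁ = Q/Δh = 2.502e+06 / 1196.9 = 2090.5 kg/h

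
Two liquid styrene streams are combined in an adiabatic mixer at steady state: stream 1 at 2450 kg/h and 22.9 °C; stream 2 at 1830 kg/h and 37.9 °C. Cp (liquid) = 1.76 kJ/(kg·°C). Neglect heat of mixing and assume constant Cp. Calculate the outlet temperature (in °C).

Adiabatic, steady state ⇒ Σ ṁᵢCp,ᵢ(T_out − Tᵢ) = 0
Σ ṁᵢCp,ᵢTᵢ = 2450×1.76×22.9 + 1830×1.76×37.9 = 220810
Σ ṁᵢCp,ᵢ = 2450×1.76 + 1830×1.76 = 7532.8
T_out = 220810 / 7532.8 = 29.314 °C

T_out = 29.3 °C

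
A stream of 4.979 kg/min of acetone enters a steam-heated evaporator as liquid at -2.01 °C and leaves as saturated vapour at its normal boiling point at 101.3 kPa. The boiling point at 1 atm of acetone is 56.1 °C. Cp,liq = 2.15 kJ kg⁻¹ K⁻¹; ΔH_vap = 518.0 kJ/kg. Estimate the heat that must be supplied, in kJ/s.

Q = 53.4 kJ/s

liquid -2.01→56.1 °C: 124.94 kJ/kg
vaporisation at 56.1 °C: 518 kJ/kg
Δh = 124.94 + 518 = 642.94 kJ/kg
Q = ṁ·Δh = 4.979 kg/min × 642.94 kJ/kg = 3201.2 kJ/min
|Q| = 53.353 kW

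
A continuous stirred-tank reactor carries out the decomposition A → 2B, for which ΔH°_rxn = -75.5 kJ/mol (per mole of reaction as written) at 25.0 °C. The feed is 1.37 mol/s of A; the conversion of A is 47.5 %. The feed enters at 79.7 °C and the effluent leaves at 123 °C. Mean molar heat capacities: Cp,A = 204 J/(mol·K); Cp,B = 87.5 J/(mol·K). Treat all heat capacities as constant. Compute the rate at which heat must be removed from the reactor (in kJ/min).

Q_out = 2330 kJ/min

Extent of reaction ξ = 0.475 × 1.37 = 0.65075 mol/s
Reaction term: ξ·ΔH°_rxn = 0.65075 × -75.5 = -49.132 kJ/s
Sensible, feed 79.7→25 °C: -15.288 kJ/s
Outlet flows (mol/s): A 0.71925, B 1.3015
Sensible, products 25→123 °C: 25.54 kJ/s
Q = ΔH = -38.88 kJ/s = -38.88 kW
Heat removed = 2332.8 kJ/min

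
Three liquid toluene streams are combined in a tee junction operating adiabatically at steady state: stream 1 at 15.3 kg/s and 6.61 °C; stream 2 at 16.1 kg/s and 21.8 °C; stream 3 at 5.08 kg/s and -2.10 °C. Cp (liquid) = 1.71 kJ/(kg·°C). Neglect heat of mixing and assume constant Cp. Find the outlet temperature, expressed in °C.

Adiabatic, steady state ⇒ Σ ṁᵢCp,ᵢ(T_out − Tᵢ) = 0
Σ ṁᵢCp,ᵢTᵢ = 15.3×1.71×6.61 + 16.1×1.71×21.8 + 5.08×1.71×-2.10 = 754.87
Σ ṁᵢCp,ᵢ = 15.3×1.71 + 16.1×1.71 + 5.08×1.71 = 62.381
T_out = 754.87 / 62.381 = 12.101 °C

T_out = 12.1 °C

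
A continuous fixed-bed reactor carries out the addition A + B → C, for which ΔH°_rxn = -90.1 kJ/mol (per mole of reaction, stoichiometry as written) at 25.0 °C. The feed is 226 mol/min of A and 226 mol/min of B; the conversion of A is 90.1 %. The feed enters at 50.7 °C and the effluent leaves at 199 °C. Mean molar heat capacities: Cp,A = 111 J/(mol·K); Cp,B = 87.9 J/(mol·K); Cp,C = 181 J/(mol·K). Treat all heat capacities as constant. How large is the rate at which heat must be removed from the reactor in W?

Extent of reaction ξ = 0.901 × 226 = 203.63 mol/min
Reaction term: ξ·ΔH°_rxn = 203.63 × -90.1 = -18347 kJ/min
Sensible, feed 50.7→25 °C: -1155.3 kJ/min
Outlet flows (mol/min): A 22.374, B 22.374, C 203.63
Sensible, products 25→199 °C: 7187.3 kJ/min
Q = ΔH = -12315 kJ/min = -205.24 kW
Heat removed = 205240 W

Q_out = 205000 W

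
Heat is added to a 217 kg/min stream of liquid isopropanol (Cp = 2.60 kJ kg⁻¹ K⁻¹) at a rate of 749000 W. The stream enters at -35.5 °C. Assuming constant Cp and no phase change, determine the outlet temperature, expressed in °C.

T_out = 44.2 °C

Q = 749000 W = 44940 kJ/min
ΔT = Q/(ṁ·Cp) = 44940/(217×2.60) = 79.653 K
T_out = -35.5 + 79.653 = 44.153 °C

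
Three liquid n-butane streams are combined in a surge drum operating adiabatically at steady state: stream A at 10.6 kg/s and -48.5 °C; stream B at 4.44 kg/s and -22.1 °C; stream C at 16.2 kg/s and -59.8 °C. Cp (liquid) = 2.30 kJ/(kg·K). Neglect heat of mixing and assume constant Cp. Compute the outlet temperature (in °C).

T_out = -50.6 °C

No heat crosses the boundary, so H_out = H_in.
Σ ṁᵢCp,ᵢTᵢ = 10.6×2.30×-48.5 + 4.44×2.30×-22.1 + 16.2×2.30×-59.8 = -3636.3
Σ ṁᵢCp,ᵢ = 10.6×2.30 + 4.44×2.30 + 16.2×2.30 = 71.852
T_out = -3636.3 / 71.852 = -50.608 °C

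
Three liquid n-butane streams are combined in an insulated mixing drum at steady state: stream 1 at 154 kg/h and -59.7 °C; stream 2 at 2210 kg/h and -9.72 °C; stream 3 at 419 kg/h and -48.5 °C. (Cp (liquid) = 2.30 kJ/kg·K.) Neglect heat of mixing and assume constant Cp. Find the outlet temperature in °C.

T_out = -18.3 °C

Adiabatic, steady state ⇒ Σ ṁᵢCp,ᵢ(T_out − Tᵢ) = 0
T_out = Σ ṁᵢCp,ᵢTᵢ / Σ ṁᵢCp,ᵢ
      = -117290 / 6400.9 = -18.324 °C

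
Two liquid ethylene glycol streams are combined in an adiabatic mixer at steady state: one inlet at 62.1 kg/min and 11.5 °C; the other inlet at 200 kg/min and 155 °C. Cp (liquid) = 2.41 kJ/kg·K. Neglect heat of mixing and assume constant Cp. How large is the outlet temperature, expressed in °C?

Adiabatic, steady state ⇒ Σ ṁᵢCp,ᵢ(T_out − Tᵢ) = 0
T_out = Σ ṁᵢCp,ᵢTᵢ / Σ ṁᵢCp,ᵢ
      = 76431 / 631.66 = 121 °C

T_out = 121 °C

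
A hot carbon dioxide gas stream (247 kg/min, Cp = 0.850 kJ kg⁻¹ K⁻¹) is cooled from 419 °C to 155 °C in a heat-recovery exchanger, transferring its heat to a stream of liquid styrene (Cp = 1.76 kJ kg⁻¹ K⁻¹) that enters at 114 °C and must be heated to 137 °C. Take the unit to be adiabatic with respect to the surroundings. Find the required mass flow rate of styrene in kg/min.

Heat released by hot stream: Q = 247 × 0.850 × (419 − 155) = 55427 kJ/min
Energy balance on cold side (adiabatic exchanger): Q = ṁ_c·Cp_c·(T_c,out − T_c,in)
ṁ_c = 55427 / [1.76 × (137 − 114)] = 1369.2 kg/min

ṁ_c = 1370 kg/min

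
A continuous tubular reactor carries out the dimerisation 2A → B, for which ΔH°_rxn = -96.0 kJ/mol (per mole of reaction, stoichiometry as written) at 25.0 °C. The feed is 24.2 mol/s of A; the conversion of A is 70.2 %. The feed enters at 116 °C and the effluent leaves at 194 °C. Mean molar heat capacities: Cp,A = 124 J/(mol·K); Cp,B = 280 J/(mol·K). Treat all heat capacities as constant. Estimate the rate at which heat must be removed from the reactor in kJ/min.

Q_out = 32100 kJ/min

Extent of reaction ξ = 0.702 × 24.2 / 2 = 8.4942 mol/s
Reaction term: ξ·ΔH°_rxn = 8.4942 × -96.0 = -815.44 kJ/s
Sensible, feed 116→25 °C: -273.07 kJ/s
Outlet flows (mol/s): A 7.2116, B 8.4942
Sensible, products 25→194 °C: 553.07 kJ/s
Q = ΔH = -535.44 kJ/s = -535.44 kW
Heat removed = 32127 kJ/min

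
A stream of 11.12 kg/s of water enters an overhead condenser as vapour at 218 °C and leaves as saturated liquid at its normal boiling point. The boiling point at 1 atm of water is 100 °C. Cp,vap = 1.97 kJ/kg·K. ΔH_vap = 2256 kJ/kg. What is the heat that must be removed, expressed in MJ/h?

Q_c = 99600 MJ/h

vapour 218→100 °C: -232.46 kJ/kg
condensation at 100 °C: -2256 kJ/kg
Δh = -232.46 + -2256 = -2488.5 kJ/kg
Q = ṁ·Δh = 11.12 kg/s × -2488.5 kJ/kg = -27672 kJ/s
|Q| = 27672 kW = 99618 MJ/h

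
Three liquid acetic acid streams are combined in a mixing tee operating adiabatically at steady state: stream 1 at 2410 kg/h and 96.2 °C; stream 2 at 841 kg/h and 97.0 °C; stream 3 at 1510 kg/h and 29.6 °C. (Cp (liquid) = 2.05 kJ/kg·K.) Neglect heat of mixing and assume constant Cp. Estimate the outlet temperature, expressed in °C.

T_out = 75.2 °C

Adiabatic, steady state ⇒ Σ ṁᵢCp,ᵢ(T_out − Tᵢ) = 0
Σ ṁᵢCp,ᵢTᵢ = 2410×2.05×96.2 + 841×2.05×97.0 + 1510×2.05×29.6 = 734140
Σ ṁᵢCp,ᵢ = 2410×2.05 + 841×2.05 + 1510×2.05 = 9760
T_out = 734140 / 9760 = 75.218 °C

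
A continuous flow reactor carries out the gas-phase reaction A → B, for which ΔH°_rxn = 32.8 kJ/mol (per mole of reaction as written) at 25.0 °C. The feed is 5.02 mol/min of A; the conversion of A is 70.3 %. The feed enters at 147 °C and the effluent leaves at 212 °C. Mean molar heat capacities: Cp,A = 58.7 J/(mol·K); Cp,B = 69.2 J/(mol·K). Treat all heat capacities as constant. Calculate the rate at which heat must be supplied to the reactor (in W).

Q_in = 2360 W

Extent of reaction ξ = 0.703 × 5.02 = 3.5291 mol/min
Reaction term: ξ·ΔH°_rxn = 3.5291 × 32.8 = 115.75 kJ/min
Sensible, feed 147→25 °C: -35.95 kJ/min
Outlet flows (mol/min): A 1.4909, B 3.5291
Sensible, products 25→212 °C: 62.033 kJ/min
Q = ΔH = 141.84 kJ/min = 2.3639 kW
Heat supplied = 2363.9 W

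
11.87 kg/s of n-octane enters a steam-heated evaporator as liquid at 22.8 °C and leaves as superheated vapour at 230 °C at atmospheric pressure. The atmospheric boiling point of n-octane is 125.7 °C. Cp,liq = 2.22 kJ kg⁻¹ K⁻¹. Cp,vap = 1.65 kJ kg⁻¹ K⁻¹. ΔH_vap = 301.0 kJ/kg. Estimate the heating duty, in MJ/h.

Q = 30000 MJ/h

liquid 22.8→125.7 °C: 228.44 kJ/kg
vaporisation at 125.7 °C: 301 kJ/kg
vapour 125.7→230 °C: 172.09 kJ/kg
Δh = 228.44 + 301 + 172.09 = 701.53 kJ/kg
Q = ṁ·Δh = 11.87 kg/s × 701.53 kJ/kg = 8327.2 kJ/s
|Q| = 8327.2 kW = 29978 MJ/h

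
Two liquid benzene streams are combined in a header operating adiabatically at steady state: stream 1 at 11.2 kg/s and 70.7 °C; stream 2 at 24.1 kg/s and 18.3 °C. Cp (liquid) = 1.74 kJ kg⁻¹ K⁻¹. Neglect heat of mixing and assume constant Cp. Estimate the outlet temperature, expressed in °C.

Adiabatic, steady state ⇒ Σ ṁᵢCp,ᵢ(T_out − Tᵢ) = 0
Σ ṁᵢCp,ᵢTᵢ = 11.2×1.74×70.7 + 24.1×1.74×18.3 = 2145.2
Σ ṁᵢCp,ᵢ = 11.2×1.74 + 24.1×1.74 = 61.422
T_out = 2145.2 / 61.422 = 34.925 °C

T_out = 34.9 °C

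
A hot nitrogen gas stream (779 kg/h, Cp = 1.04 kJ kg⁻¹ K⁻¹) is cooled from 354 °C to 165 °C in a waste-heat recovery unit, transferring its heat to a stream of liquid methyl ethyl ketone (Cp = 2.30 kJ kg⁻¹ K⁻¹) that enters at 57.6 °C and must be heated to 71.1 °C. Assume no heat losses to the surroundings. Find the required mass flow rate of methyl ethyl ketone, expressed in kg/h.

Heat released by hot stream: Q = 779 × 1.04 × (354 − 165) = 153120 kJ/h
Energy balance on cold side (adiabatic exchanger): Q = ṁ_c·Cp_c·(T_c,out − T_c,in)
ṁ_c = 153120 / [2.30 × (71.1 − 57.6)] = 4931.4 kg/h

ṁ_c = 4930 kg/h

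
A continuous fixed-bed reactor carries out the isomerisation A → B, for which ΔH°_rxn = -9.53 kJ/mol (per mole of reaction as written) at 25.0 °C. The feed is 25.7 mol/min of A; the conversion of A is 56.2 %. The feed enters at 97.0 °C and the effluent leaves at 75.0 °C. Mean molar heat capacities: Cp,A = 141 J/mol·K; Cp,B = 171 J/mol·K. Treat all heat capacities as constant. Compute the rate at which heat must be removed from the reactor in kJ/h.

Q_out = 11700 kJ/h

Extent of reaction ξ = 0.562 × 25.7 = 14.443 mol/min
Reaction term: ξ·ΔH°_rxn = 14.443 × -9.53 = -137.65 kJ/min
Sensible, feed 97.0→25 °C: -260.91 kJ/min
Outlet flows (mol/min): A 11.257, B 14.443
Sensible, products 25→75.0 °C: 202.85 kJ/min
Q = ΔH = -195.7 kJ/min = -3.2617 kW
Heat removed = 11742 kJ/h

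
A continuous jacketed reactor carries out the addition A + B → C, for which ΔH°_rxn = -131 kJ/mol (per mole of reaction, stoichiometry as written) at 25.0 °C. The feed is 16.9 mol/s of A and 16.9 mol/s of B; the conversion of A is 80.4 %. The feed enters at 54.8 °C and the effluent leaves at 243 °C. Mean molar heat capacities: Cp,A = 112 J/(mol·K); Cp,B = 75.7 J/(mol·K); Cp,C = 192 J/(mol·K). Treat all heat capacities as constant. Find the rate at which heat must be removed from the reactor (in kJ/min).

Extent of reaction ξ = 0.804 × 16.9 = 13.588 mol/s
Reaction term: ξ·ΔH°_rxn = 13.588 × -131 = -1780 kJ/s
Sensible, feed 54.8→25 °C: -94.529 kJ/s
Outlet flows (mol/s): A 3.3124, B 3.3124, C 13.588
Sensible, products 25→243 °C: 704.26 kJ/s
Q = ΔH = -1170.2 kJ/s = -1170.2 kW
Heat removed = 70215 kJ/min

Q_out = 70200 kJ/min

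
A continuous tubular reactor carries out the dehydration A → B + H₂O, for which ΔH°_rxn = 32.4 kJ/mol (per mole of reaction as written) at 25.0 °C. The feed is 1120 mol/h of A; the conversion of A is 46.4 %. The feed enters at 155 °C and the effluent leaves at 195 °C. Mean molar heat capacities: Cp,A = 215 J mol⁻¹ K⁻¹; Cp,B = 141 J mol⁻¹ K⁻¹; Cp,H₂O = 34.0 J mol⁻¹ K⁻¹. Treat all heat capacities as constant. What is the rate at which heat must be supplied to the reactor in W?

Extent of reaction ξ = 0.464 × 1120 = 519.68 mol/h
Reaction term: ξ·ΔH°_rxn = 519.68 × 32.4 = 16838 kJ/h
Sensible, feed 155→25 °C: -31304 kJ/h
Outlet flows (mol/h): A 600.32, B 519.68, H₂O 519.68
Sensible, products 25→195 °C: 37402 kJ/h
Q = ΔH = 22936 kJ/h = 6.3711 kW
Heat supplied = 6371.1 W

Q_in = 6370 W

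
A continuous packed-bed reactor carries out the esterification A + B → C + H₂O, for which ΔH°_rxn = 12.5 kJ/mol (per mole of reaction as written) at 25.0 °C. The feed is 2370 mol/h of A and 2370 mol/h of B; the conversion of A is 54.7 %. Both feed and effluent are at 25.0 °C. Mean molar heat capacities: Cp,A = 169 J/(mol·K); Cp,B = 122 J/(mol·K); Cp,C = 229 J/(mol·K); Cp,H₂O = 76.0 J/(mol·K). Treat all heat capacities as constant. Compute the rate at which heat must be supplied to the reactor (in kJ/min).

Extent of reaction ξ = 0.547 × 2370 = 1296.4 mol/h
Reaction term: ξ·ΔH°_rxn = 1296.4 × 12.5 = 16205 kJ/h
Q = ΔH = 16205 kJ/h = 4.5014 kW
Heat supplied = 270.08 kJ/min

Q_in = 270 kJ/min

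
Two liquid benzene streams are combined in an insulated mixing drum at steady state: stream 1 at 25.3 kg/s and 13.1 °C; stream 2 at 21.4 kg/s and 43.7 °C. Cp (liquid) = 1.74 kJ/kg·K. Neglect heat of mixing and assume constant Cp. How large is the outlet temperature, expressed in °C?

T_out = 27.1 °C

Energy balance with Q = 0: Σ ṁᵢCp,ᵢ(T_out − Tᵢ) = 0
Σ ṁᵢCp,ᵢTᵢ = 25.3×1.74×13.1 + 21.4×1.74×43.7 = 2203.9
Σ ṁᵢCp,ᵢ = 25.3×1.74 + 21.4×1.74 = 81.258
T_out = 2203.9 / 81.258 = 27.122 °C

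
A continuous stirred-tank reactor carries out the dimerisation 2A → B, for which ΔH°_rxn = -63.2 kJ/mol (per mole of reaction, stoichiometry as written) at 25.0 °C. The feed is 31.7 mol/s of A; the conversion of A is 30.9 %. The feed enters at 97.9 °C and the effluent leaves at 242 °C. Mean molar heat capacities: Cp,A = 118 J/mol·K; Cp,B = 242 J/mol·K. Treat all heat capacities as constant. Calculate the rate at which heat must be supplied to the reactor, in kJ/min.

Q_in = 14200 kJ/min

Extent of reaction ξ = 0.309 × 31.7 / 2 = 4.8976 mol/s
Reaction term: ξ·ΔH°_rxn = 4.8976 × -63.2 = -309.53 kJ/s
Sensible, feed 97.9→25 °C: -272.69 kJ/s
Outlet flows (mol/s): A 21.905, B 4.8976
Sensible, products 25→242 °C: 818.09 kJ/s
Q = ΔH = 235.87 kJ/s = 235.87 kW
Heat supplied = 14152 kJ/min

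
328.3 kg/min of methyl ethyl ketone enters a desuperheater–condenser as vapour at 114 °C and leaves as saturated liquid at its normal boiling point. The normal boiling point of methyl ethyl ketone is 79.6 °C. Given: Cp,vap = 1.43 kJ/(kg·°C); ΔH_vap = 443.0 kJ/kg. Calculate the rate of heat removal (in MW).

Q_c = 2.69 MW

vapour 114→79.6 °C: -49.192 kJ/kg
condensation at 79.6 °C: -443 kJ/kg
Δh = -49.192 + -443 = -492.19 kJ/kg
Q = ṁ·Δh = 328.3 kg/min × -492.19 kJ/kg = -161590 kJ/min
|Q| = 2693.1 kW = 2.6931 MW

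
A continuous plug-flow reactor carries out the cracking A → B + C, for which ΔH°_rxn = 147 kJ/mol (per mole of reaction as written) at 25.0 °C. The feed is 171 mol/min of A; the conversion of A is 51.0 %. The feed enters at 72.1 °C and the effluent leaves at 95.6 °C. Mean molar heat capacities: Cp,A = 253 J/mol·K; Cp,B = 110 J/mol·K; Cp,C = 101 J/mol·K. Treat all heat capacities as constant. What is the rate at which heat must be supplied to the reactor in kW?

Extent of reaction ξ = 0.510 × 171 = 87.21 mol/min
Reaction term: ξ·ΔH°_rxn = 87.21 × 147 = 12820 kJ/min
Sensible, feed 72.1→25 °C: -2037.7 kJ/min
Outlet flows (mol/min): A 83.79, B 87.21, C 87.21
Sensible, products 25→95.6 °C: 2795.8 kJ/min
Q = ΔH = 13578 kJ/min = 226.3 kW
Heat supplied = 226.3 kW

Q_in = 226 kW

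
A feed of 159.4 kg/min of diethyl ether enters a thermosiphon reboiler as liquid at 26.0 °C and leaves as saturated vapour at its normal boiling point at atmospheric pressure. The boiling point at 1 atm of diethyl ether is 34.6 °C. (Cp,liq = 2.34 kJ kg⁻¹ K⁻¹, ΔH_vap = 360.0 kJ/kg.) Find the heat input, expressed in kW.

Q = 1010 kW

liquid 26.0→34.6 °C: 20.124 kJ/kg
vaporisation at 34.6 °C: 360 kJ/kg
Δh = 20.124 + 360 = 380.12 kJ/kg
Q = ṁ·Δh = 159.4 kg/min × 380.12 kJ/kg = 60592 kJ/min
|Q| = 1009.9 kW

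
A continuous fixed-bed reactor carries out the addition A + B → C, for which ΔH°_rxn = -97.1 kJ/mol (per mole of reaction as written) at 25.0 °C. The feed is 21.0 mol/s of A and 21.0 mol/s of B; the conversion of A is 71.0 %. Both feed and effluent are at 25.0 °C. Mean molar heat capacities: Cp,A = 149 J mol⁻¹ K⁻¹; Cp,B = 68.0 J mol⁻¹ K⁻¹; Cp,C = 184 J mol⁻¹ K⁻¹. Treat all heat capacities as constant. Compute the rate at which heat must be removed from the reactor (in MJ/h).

Extent of reaction ξ = 0.710 × 21.0 = 14.91 mol/s
Reaction term: ξ·ΔH°_rxn = 14.91 × -97.1 = -1447.8 kJ/s
Q = ΔH = -1447.8 kJ/s = -1447.8 kW
Heat removed = 5211.9 MJ/h

Q_out = 5210 MJ/h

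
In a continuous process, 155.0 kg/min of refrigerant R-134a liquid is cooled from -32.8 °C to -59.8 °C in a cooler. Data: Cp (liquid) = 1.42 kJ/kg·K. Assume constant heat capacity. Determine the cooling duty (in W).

Q_c = 99000 W

Q = ṁ·Cp·ΔT = 155.0 × 1.42 × (-59.8 − -32.8) = -5942.7 kJ/min
Converting: 5942.7 / 60 s = 99.045 kW
Cooling duty = 99045 W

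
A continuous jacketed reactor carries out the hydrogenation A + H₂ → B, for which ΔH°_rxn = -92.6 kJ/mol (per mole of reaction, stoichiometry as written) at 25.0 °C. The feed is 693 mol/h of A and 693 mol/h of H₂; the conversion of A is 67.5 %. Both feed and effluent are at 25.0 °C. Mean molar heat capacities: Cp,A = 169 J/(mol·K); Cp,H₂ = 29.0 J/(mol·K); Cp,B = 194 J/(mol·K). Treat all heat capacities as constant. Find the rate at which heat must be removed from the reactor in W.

Q_out = 12000 W

Extent of reaction ξ = 0.675 × 693 = 467.78 mol/h
Reaction term: ξ·ΔH°_rxn = 467.78 × -92.6 = -43316 kJ/h
Q = ΔH = -43316 kJ/h = -12.032 kW
Heat removed = 12032 W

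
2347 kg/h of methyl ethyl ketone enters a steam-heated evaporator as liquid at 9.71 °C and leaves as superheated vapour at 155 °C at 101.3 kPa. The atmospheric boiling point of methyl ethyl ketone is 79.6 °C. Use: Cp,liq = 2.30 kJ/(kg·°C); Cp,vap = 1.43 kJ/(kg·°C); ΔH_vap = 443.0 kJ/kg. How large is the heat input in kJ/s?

Q = 464 kJ/s

liquid 9.71→79.6 °C: 160.75 kJ/kg
vaporisation at 79.6 °C: 443 kJ/kg
vapour 79.6→155 °C: 107.82 kJ/kg
Δh = 160.75 + 443 + 107.82 = 711.57 kJ/kg
Q = ṁ·Δh = 2347 kg/h × 711.57 kJ/kg = 1.6701e+06 kJ/h
|Q| = 463.9 kW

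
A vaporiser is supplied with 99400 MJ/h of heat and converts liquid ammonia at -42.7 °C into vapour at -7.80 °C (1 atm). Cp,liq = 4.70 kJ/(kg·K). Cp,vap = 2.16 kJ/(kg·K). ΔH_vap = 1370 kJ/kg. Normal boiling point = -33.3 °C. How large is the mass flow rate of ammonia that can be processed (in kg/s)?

ṁ = 18.8 kg/s

Δh = 4.70×(-33.3−-42.7) + 1370 + 2.16×(-7.80−-33.3) = 1469.3 kJ/kg
Q = 99400 MJ/h = 27611 kJ/s = 27611 kJ/s
ṁ = Q/Δh = 27611 / 1469.3 = 18.793 kg/s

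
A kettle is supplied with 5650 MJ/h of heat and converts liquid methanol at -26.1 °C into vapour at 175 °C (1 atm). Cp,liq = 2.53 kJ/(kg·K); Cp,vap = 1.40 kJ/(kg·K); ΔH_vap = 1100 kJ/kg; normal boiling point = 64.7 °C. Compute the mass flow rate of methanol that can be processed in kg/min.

Δh = 2.53×(64.7−-26.1) + 1100 + 1.40×(175−64.7) = 1484.1 kJ/kg
Q = 5650 MJ/h = 1569.4 kJ/s = 94167 kJ/min
ṁ = Q/Δh = 94167 / 1484.1 = 63.448 kg/min

ṁ = 63.4 kg/min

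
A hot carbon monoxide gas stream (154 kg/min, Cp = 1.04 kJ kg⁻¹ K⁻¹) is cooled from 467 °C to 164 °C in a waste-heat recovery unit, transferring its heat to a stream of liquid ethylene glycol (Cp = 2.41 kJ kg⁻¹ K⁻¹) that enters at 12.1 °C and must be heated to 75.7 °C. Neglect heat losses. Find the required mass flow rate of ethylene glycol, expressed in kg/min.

Heat released by hot stream: Q = 154 × 1.04 × (467 − 164) = 48528 kJ/min
Energy balance on cold side (adiabatic exchanger): Q = ṁ_c·Cp_c·(T_c,out − T_c,in)
ṁ_c = 48528 / [2.41 × (75.7 − 12.1)] = 316.61 kg/min

ṁ_c = 317 kg/min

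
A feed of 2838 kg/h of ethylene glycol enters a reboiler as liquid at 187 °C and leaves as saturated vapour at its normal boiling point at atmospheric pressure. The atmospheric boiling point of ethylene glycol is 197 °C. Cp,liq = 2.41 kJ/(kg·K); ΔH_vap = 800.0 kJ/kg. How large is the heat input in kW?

liquid 187→197 °C: 24.1 kJ/kg
vaporisation at 197 °C: 800 kJ/kg
Δh = 24.1 + 800 = 824.1 kJ/kg
Q = ṁ·Δh = 2838 kg/h × 824.1 kJ/kg = 2.3388e+06 kJ/h
|Q| = 649.67 kW

Q = 650 kW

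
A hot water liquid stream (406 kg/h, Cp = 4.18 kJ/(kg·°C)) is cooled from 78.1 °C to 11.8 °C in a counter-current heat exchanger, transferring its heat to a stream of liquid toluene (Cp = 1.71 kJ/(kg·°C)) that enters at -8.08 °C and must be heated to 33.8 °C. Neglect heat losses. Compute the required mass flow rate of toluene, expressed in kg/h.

ṁ_c = 1570 kg/h

Heat released by hot stream: Q = 406 × 4.18 × (78.1 − 11.8) = 112520 kJ/h
Energy balance on cold side (adiabatic exchanger): Q = ṁ_c·Cp_c·(T_c,out − T_c,in)
ṁ_c = 112520 / [1.71 × (33.8 − -8.08)] = 1571.1 kg/h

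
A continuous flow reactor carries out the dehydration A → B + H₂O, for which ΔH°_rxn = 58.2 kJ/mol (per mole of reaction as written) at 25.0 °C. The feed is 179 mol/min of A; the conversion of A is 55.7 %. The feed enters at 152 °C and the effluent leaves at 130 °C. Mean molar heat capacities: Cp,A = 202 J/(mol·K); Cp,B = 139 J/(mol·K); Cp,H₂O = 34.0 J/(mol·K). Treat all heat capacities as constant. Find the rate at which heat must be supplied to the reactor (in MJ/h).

Extent of reaction ξ = 0.557 × 179 = 99.703 mol/min
Reaction term: ξ·ΔH°_rxn = 99.703 × 58.2 = 5802.7 kJ/min
Sensible, feed 152→25 °C: -4592.1 kJ/min
Outlet flows (mol/min): A 79.297, B 99.703, H₂O 99.703
Sensible, products 25→130 °C: 3493 kJ/min
Q = ΔH = 4703.6 kJ/min = 78.394 kW
Heat supplied = 282.22 MJ/h

Q_in = 282 MJ/h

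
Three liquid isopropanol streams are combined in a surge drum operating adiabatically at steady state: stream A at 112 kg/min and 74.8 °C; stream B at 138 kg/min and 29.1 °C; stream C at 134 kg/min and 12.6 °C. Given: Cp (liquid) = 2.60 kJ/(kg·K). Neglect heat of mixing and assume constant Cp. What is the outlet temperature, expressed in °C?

T_out = 36.7 °C

Adiabatic, steady state ⇒ Σ ṁᵢCp,ᵢ(T_out − Tᵢ) = 0
T_out = Σ ṁᵢCp,ᵢTᵢ / Σ ṁᵢCp,ᵢ
      = 36613 / 998.4 = 36.671 °C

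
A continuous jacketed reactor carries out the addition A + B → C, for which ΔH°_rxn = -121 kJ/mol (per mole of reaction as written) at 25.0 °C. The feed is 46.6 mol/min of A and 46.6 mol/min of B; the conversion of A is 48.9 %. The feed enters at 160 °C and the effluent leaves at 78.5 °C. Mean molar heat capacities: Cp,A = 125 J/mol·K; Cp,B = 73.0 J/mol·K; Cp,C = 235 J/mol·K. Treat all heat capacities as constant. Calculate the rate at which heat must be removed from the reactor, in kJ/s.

Extent of reaction ξ = 0.489 × 46.6 = 22.787 mol/min
Reaction term: ξ·ΔH°_rxn = 22.787 × -121 = -2757.3 kJ/min
Sensible, feed 160→25 °C: -1245.6 kJ/min
Outlet flows (mol/min): A 23.813, B 23.813, C 22.787
Sensible, products 25→78.5 °C: 538.74 kJ/min
Q = ΔH = -3464.2 kJ/min = -57.736 kW
Heat removed = 57.736 kJ/s

Q_out = 57.7 kJ/s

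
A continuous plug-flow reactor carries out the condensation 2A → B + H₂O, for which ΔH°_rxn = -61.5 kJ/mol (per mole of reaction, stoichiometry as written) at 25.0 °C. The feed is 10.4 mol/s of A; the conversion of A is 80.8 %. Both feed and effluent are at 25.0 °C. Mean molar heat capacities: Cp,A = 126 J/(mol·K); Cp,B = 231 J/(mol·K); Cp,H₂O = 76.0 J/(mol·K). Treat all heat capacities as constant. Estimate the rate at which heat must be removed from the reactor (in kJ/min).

Q_out = 15500 kJ/min

Extent of reaction ξ = 0.808 × 10.4 / 2 = 4.2016 mol/s
Reaction term: ξ·ΔH°_rxn = 4.2016 × -61.5 = -258.4 kJ/s
Q = ΔH = -258.4 kJ/s = -258.4 kW
Heat removed = 15504 kJ/min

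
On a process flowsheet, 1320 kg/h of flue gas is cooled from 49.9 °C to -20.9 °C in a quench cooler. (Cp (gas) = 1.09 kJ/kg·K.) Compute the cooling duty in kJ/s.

Q_c = 28.3 kJ/s

Q = ṁ·Cp·ΔT = 1320 × 1.09 × (-20.9 − 49.9) = -101870 kJ/h
Converting: 101870 / 3600 s = 28.296 kW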